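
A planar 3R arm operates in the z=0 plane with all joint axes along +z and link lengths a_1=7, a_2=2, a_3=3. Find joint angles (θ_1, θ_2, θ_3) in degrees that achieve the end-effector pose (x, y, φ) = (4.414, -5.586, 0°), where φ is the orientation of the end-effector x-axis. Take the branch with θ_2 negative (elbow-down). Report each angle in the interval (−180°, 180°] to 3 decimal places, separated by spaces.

wrist centre = target − a_3·(cos φ, sin φ) = (1.4140, -5.5860)
cos θ_2 = (33.2028−7²−2²)/(2·7·2) = -0.7070; θ_2 = -134.9948° (elbow-down)
β = atan2(-5.5860,1.4140) = -75.7949°; ψ = atan2(-1.4143,5.5859) = -14.2086°
θ_1 = β − ψ = -61.5864°
θ_3 = φ − θ_1 − θ_2 = -163.4188° (wrapped to (-180°,180°])

-61.586 -134.995 -163.419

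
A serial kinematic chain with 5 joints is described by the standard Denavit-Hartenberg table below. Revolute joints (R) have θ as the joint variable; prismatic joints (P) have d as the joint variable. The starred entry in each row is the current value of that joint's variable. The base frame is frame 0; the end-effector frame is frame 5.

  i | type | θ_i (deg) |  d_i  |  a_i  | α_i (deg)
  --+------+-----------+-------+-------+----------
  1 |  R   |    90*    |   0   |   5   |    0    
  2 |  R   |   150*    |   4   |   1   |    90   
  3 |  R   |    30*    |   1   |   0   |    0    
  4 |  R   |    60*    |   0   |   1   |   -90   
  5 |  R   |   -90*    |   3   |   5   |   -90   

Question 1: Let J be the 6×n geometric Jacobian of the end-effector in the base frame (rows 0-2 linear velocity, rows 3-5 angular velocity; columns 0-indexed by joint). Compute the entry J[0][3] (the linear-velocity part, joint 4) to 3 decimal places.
0.500

axis z_3 = (-0.8660,0.5000,0.0000); lever o_n−o_3 = (-2.8301,5.0981,1.0000)
cross product → J_v[:, 3] = (0.5000,0.8660,-3.0000)
J_ω[:, 3] = z_3
entry J[0][3] = 0.5000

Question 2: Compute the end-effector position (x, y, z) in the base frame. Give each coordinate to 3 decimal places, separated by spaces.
after link 1: o_1 = (0.0000, 5.0000, 0.0000)
after link 2: o_2 = (-0.5000, 4.1340, 4.0000)
after link 3: o_3 = (-1.3660, 4.6340, 4.0000)
after link 4: o_4 = (-1.3660, 4.6340, 5.0000)
after link 5: o_5 = (-4.1962, 9.7321, 5.0000)

-4.196 9.732 5.000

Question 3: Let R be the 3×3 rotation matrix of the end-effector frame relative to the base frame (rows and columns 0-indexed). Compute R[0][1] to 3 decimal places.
-0.500

End-effector y-axis (col 1 of R) = (-0.5000,-0.8660,-0.0000)
R[0][1] = -0.5000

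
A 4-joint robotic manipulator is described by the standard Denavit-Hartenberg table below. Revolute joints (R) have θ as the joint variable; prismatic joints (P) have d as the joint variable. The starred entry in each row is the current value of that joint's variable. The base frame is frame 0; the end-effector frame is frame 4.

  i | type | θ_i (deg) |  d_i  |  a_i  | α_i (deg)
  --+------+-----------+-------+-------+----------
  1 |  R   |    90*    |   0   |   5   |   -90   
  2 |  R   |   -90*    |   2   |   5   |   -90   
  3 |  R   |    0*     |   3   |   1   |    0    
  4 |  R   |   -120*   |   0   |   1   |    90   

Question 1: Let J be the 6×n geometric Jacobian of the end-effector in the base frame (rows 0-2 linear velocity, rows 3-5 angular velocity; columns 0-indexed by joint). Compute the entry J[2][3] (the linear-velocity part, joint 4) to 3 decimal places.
0.866

axis z_3 = (-0.0000,1.0000,-0.0000); lever o_n−o_3 = (-0.8660,0.0000,-0.5000)
cross product → J_v[:, 3] = (-0.5000,0.0000,0.8660)
J_ω[:, 3] = z_3
entry J[2][3] = 0.8660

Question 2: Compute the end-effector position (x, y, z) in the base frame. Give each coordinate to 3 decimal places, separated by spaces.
-2.866 8.000 5.500

after link 1: o_1 = (0.0000, 5.0000, 0.0000)
after link 2: o_2 = (-2.0000, 5.0000, 5.0000)
after link 3: o_3 = (-2.0000, 8.0000, 6.0000)
after link 4: o_4 = (-2.8660, 8.0000, 5.5000)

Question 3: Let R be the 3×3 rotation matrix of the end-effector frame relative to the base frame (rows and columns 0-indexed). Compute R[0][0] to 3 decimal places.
-0.866

End-effector x-axis (col 0 of R) = (-0.8660,-0.0000,-0.5000)
R[0][0] = -0.8660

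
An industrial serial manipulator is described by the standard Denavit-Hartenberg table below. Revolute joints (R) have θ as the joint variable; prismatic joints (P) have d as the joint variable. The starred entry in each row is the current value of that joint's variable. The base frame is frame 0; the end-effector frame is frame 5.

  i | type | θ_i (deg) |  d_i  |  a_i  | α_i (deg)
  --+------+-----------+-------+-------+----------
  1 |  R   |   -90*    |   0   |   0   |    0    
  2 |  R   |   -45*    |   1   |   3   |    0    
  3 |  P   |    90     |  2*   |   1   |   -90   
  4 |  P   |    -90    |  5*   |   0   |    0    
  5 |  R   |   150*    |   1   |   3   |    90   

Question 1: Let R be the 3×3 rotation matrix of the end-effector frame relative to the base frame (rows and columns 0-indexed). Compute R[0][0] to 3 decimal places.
End-effector x-axis (col 0 of R) = (0.3536,-0.3536,-0.8660)
R[0][0] = 0.3536

0.354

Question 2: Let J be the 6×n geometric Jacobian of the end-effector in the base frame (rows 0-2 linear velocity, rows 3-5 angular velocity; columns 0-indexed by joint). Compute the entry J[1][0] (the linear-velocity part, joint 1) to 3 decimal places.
axis z_0 = ẑ; lever o_n−o_0 = (3.8891,0.3536,0.4019)
cross product → J_v[:, 0] = (-0.3536,3.8891,0.0000)
J_ω[:, 0] = z_0
entry J[1][0] = 3.8891

3.889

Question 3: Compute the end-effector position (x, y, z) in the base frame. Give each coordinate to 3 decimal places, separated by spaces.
after link 1: o_1 = (0.0000, 0.0000, 0.0000)
after link 2: o_2 = (-2.1213, -2.1213, 1.0000)
after link 3: o_3 = (-1.4142, -2.8284, 3.0000)
after link 4: o_4 = (2.1213, 0.7071, 3.0000)
after link 5: o_5 = (3.8891, 0.3536, 0.4019)

3.889 0.354 0.402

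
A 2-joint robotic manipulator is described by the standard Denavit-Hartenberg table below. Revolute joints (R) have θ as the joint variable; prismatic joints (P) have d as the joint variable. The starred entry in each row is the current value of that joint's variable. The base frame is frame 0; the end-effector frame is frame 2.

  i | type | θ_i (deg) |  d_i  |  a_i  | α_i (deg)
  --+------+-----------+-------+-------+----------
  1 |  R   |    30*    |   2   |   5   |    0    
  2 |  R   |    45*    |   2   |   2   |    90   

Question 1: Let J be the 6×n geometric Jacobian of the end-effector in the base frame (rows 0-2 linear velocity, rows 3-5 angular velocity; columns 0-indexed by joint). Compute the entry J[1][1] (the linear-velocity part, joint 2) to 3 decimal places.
0.518

axis z_1 = (0.0000,0.0000,1.0000); lever o_n−o_1 = (0.5176,1.9319,2.0000)
cross product → J_v[:, 1] = (-1.9319,0.5176,0.0000)
J_ω[:, 1] = z_1
entry J[1][1] = 0.5176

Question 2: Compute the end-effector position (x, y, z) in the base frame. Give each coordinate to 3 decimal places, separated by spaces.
after link 1: o_1 = (4.3301, 2.5000, 2.0000)
after link 2: o_2 = (4.8478, 4.4319, 4.0000)

4.848 4.432 4.000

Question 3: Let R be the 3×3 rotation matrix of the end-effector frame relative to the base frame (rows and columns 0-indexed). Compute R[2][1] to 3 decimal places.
End-effector y-axis (col 1 of R) = (-0.0000,0.0000,1.0000)
R[2][1] = 1.0000

1.000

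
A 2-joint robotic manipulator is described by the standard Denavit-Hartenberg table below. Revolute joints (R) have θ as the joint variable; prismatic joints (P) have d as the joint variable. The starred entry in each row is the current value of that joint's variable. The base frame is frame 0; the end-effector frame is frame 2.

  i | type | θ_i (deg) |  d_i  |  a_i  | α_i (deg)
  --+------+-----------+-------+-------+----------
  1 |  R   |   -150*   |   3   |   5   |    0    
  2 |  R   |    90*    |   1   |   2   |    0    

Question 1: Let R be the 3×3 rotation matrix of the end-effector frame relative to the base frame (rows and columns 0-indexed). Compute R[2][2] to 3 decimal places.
1.000

End-effector z-axis (col 2 of R) = (0.0000,0.0000,1.0000)
R[2][2] = 1.0000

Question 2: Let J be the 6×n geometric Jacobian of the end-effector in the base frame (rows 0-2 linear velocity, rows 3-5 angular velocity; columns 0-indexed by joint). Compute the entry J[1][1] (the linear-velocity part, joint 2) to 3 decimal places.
axis z_1 = (0.0000,0.0000,1.0000); lever o_n−o_1 = (1.0000,-1.7321,1.0000)
cross product → J_v[:, 1] = (1.7321,1.0000,-0.0000)
J_ω[:, 1] = z_1
entry J[1][1] = 1.0000

1.000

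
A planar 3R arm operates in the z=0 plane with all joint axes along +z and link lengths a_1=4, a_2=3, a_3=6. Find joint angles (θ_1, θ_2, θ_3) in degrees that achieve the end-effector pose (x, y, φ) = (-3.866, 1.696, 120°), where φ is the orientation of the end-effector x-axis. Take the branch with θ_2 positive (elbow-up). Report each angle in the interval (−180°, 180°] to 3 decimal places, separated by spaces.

-149.998 119.997 150.001

wrist centre = target − a_3·(cos φ, sin φ) = (-0.8660, -3.5002)
cos θ_2 = (13.0010−4²−3²)/(2·4·3) = -0.5000; θ_2 = 119.9972° (elbow-up)
β = atan2(-3.5002,-0.8660) = -103.8969°; ψ = atan2(2.5982,2.5001) = 46.1015°
θ_1 = β − ψ = -149.9984°
θ_3 = φ − θ_1 − θ_2 = 150.0012° (wrapped to (-180°,180°])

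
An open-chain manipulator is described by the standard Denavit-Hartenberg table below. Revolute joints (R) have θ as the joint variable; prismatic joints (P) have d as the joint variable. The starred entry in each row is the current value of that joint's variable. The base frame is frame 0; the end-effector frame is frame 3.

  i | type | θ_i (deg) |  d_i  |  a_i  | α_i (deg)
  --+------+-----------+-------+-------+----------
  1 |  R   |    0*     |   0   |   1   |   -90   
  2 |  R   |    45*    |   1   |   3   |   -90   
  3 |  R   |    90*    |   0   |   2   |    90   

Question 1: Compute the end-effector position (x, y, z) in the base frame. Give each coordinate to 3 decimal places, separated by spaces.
3.121 -1.000 -2.121

after link 1: o_1 = (1.0000, 0.0000, 0.0000)
after link 2: o_2 = (3.1213, 1.0000, -2.1213)
after link 3: o_3 = (3.1213, -1.0000, -2.1213)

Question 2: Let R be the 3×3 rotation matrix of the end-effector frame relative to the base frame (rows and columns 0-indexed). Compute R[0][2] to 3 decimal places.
0.707

End-effector z-axis (col 2 of R) = (0.7071,0.0000,-0.7071)
R[0][2] = 0.7071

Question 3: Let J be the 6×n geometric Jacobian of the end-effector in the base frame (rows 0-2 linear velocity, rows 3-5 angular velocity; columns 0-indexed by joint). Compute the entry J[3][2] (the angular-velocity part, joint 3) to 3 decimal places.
-0.707

axis z_2 = (-0.7071,0.0000,-0.7071); lever o_n−o_2 = (0.0000,-2.0000,-0.0000)
cross product → J_v[:, 2] = (-1.4142,-0.0000,1.4142)
J_ω[:, 2] = z_2
entry J[3][2] = -0.7071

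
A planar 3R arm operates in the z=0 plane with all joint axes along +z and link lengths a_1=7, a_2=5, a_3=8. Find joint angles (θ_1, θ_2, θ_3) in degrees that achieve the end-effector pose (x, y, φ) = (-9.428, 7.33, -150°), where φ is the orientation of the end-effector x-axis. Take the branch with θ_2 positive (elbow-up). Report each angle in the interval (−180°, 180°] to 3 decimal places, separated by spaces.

wrist centre = target − a_3·(cos φ, sin φ) = (-2.4998, 11.3300)
cos θ_2 = (134.6179−7²−5²)/(2·7·5) = 0.8660; θ_2 = 30.0064° (elbow-up)
β = atan2(11.3300,-2.4998) = 102.4421°; ψ = atan2(2.5005,11.3298) = 12.4456°
θ_1 = β − ψ = 89.9965°
θ_3 = φ − θ_1 − θ_2 = 89.9971° (wrapped to (-180°,180°])

89.997 30.006 89.997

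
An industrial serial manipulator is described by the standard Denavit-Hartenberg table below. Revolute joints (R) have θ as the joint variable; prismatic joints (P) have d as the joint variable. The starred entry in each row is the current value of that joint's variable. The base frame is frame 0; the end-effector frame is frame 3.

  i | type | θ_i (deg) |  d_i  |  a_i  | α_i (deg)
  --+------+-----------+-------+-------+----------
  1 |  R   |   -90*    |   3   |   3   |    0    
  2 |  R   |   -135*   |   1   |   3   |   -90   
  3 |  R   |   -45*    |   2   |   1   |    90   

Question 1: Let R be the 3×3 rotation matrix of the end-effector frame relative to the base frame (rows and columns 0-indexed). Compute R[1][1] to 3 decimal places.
-0.707

End-effector y-axis (col 1 of R) = (-0.7071,-0.7071,0.0000)
R[1][1] = -0.7071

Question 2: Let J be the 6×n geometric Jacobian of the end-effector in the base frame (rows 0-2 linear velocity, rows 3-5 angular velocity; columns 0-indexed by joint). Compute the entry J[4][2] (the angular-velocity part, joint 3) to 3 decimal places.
-0.707

axis z_2 = (-0.7071,-0.7071,0.0000); lever o_n−o_2 = (-1.9142,-0.9142,0.7071)
cross product → J_v[:, 2] = (-0.5000,0.5000,-0.7071)
J_ω[:, 2] = z_2
entry J[4][2] = -0.7071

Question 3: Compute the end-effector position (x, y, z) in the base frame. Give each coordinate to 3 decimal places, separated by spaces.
-4.036 -1.793 4.707

after link 1: o_1 = (0.0000, -3.0000, 3.0000)
after link 2: o_2 = (-2.1213, -0.8787, 4.0000)
after link 3: o_3 = (-4.0355, -1.7929, 4.7071)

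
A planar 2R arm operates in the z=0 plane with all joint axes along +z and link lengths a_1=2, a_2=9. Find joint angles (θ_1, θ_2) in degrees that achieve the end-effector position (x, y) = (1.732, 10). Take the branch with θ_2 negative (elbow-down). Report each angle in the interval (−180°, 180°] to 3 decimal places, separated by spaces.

cos θ_2 = (102.9998−2²−9²)/(2·2·9) = 0.5000; θ_2 = -60.0003° (elbow-down)
β = atan2(10.0000,1.7320) = 80.1739°; ψ = atan2(-7.7943,6.5000) = -50.1739°
θ_1 = β − ψ = 130.3477°

130.348 -60.000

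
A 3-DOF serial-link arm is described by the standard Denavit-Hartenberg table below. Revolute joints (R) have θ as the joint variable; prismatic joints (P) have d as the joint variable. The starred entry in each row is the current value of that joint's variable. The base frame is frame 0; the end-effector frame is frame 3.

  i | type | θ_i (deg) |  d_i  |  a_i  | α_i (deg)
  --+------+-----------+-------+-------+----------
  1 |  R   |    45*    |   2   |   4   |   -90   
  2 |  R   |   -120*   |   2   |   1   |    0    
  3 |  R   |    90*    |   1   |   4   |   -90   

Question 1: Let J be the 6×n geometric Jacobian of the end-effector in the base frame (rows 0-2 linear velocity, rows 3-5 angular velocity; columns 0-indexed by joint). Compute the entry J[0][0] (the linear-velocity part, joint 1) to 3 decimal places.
-7.046

axis z_0 = ẑ; lever o_n−o_0 = (2.8030,7.0457,4.8660)
cross product → J_v[:, 0] = (-7.0457,2.8030,0.0000)
J_ω[:, 0] = z_0
entry J[0][0] = -7.0457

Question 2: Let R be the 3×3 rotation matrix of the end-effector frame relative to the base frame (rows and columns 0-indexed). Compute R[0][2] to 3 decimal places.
0.354

End-effector z-axis (col 2 of R) = (0.3536,0.3536,-0.8660)
R[0][2] = 0.3536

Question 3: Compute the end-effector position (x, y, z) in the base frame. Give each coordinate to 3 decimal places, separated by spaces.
after link 1: o_1 = (2.8284, 2.8284, 2.0000)
after link 2: o_2 = (1.0607, 3.8891, 2.8660)
after link 3: o_3 = (2.8030, 7.0457, 4.8660)

2.803 7.046 4.866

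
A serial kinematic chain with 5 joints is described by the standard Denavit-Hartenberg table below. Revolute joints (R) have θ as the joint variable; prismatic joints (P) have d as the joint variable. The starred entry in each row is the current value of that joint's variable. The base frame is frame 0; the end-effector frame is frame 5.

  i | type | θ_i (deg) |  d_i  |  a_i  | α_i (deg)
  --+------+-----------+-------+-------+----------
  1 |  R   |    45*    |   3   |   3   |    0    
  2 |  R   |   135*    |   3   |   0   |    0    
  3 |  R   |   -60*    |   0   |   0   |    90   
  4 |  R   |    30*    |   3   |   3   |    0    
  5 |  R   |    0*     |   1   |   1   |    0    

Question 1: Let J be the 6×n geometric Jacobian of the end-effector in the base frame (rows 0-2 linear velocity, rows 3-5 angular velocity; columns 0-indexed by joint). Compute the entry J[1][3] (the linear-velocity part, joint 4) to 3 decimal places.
-1.732

axis z_3 = (0.8660,0.5000,0.0000); lever o_n−o_3 = (1.7321,5.0000,2.0000)
cross product → J_v[:, 3] = (1.0000,-1.7321,3.4641)
J_ω[:, 3] = z_3
entry J[1][3] = -1.7321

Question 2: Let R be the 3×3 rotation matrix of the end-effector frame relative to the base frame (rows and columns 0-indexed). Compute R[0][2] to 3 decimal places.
End-effector z-axis (col 2 of R) = (0.8660,0.5000,0.0000)
R[0][2] = 0.8660

0.866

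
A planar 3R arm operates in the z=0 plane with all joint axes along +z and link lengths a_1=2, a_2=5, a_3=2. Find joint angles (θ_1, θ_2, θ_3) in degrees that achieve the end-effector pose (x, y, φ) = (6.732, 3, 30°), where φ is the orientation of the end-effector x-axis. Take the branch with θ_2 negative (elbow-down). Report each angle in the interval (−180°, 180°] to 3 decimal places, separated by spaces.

90.001 -90.001 30.000

wrist centre = target − a_3·(cos φ, sin φ) = (4.9999, 2.0000)
cos θ_2 = (28.9995−2²−5²)/(2·2·5) = -0.0000; θ_2 = -90.0015° (elbow-down)
β = atan2(2.0000,4.9999) = 21.8016°; ψ = atan2(-5.0000,1.9999) = -68.1998°
θ_1 = β − ψ = 90.0015°
θ_3 = φ − θ_1 − θ_2 = 30.0000° (wrapped to (-180°,180°])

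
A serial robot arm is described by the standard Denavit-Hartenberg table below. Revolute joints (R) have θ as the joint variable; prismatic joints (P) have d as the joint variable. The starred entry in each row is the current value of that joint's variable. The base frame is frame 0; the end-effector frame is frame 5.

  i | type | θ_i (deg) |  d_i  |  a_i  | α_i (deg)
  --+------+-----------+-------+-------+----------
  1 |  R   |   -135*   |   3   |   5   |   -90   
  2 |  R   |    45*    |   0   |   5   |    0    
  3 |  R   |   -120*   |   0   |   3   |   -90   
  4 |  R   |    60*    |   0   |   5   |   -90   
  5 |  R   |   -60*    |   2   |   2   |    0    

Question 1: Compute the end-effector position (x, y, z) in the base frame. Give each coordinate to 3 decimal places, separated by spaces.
after link 1: o_1 = (-3.5355, -3.5355, 3.0000)
after link 2: o_2 = (-6.0355, -6.0355, -0.5355)
after link 3: o_3 = (-6.5846, -6.5846, 2.3622)
after link 4: o_4 = (-10.1040, -3.9802, 4.7771)
after link 5: o_5 = (-12.3810, -3.6183, 3.1387)

-12.381 -3.618 3.139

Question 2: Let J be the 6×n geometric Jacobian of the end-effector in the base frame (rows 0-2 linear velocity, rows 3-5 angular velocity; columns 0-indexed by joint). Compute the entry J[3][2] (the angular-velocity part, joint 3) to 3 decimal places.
0.707

axis z_2 = (0.7071,-0.7071,0.0000); lever o_n−o_2 = (-6.3454,2.4172,3.6742)
cross product → J_v[:, 2] = (-2.5981,-2.5981,-2.7777)
J_ω[:, 2] = z_2
entry J[3][2] = 0.7071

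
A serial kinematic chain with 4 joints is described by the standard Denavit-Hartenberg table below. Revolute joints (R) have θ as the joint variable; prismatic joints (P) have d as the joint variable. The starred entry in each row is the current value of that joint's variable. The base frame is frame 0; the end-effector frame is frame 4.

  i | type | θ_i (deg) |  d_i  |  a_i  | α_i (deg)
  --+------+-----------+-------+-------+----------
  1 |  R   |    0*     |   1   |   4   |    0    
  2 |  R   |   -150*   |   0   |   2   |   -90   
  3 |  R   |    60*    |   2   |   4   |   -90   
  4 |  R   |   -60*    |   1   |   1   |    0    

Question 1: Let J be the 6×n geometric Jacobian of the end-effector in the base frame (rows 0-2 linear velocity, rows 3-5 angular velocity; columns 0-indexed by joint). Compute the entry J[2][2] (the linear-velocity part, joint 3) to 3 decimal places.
axis z_2 = (0.5000,-0.8660,0.0000); lever o_n−o_2 = (0.2345,-3.1740,-4.3971)
cross product → J_v[:, 2] = (3.8080,2.1986,-1.3840)
J_ω[:, 2] = z_2
entry J[2][2] = -1.3840

-1.384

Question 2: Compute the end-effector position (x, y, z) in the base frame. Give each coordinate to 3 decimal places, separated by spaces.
after link 1: o_1 = (4.0000, 0.0000, 1.0000)
after link 2: o_2 = (2.2679, -1.0000, 1.0000)
after link 3: o_3 = (1.5359, -3.7321, -2.4641)
after link 4: o_4 = (2.5024, -4.1740, -3.3971)

2.502 -4.174 -3.397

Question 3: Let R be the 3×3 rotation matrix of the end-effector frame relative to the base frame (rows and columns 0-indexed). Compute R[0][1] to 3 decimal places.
-0.625

End-effector y-axis (col 1 of R) = (-0.6250,0.2165,-0.7500)
R[0][1] = -0.6250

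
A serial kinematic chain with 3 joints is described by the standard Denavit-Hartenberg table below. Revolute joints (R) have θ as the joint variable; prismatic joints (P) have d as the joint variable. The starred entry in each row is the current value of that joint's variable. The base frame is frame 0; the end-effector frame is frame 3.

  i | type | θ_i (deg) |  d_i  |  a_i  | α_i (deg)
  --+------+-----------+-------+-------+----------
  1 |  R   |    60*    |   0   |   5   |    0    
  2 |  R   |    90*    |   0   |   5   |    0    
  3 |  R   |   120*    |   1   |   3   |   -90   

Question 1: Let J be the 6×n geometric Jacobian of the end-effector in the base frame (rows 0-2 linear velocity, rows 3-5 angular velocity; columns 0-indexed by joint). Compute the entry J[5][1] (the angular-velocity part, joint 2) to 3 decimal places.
1.000

axis z_1 = (0.0000,0.0000,1.0000); lever o_n−o_1 = (-4.3301,-0.5000,1.0000)
cross product → J_v[:, 1] = (0.5000,-4.3301,0.0000)
J_ω[:, 1] = z_1
entry J[5][1] = 1.0000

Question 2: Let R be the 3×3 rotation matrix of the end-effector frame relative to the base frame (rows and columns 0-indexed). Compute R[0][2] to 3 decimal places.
End-effector z-axis (col 2 of R) = (1.0000,-0.0000,0.0000)
R[0][2] = 1.0000

1.000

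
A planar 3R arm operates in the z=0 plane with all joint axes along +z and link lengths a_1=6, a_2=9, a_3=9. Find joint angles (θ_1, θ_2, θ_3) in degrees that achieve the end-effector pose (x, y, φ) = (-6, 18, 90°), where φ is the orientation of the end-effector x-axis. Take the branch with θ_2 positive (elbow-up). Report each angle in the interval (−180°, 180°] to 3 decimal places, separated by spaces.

67.380 90.000 -67.380

wrist centre = target − a_3·(cos φ, sin φ) = (-6.0000, 9.0000)
cos θ_2 = (117.0000−6²−9²)/(2·6·9) = 0.0000; θ_2 = 90.0000° (elbow-up)
β = atan2(9.0000,-6.0000) = 123.6901°; ψ = atan2(9.0000,6.0000) = 56.3099°
θ_1 = β − ψ = 67.3801°
θ_3 = φ − θ_1 − θ_2 = -67.3801° (wrapped to (-180°,180°])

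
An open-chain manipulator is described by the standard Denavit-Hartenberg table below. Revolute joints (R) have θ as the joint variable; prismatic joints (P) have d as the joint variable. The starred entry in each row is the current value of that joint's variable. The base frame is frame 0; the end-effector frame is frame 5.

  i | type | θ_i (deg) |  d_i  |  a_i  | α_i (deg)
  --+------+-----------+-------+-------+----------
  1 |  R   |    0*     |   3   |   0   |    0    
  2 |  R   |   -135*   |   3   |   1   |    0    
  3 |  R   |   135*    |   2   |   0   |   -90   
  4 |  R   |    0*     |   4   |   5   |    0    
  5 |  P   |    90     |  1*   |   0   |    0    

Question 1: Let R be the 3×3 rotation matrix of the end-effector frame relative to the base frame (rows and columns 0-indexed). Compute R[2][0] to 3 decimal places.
-1.000

End-effector x-axis (col 0 of R) = (0.0000,0.0000,-1.0000)
R[2][0] = -1.0000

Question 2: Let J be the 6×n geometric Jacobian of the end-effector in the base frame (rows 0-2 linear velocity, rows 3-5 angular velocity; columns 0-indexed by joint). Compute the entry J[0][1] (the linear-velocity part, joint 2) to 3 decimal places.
-4.293

axis z_1 = (0.0000,0.0000,1.0000); lever o_n−o_1 = (4.2929,4.2929,5.0000)
cross product → J_v[:, 1] = (-4.2929,4.2929,0.0000)
J_ω[:, 1] = z_1
entry J[0][1] = -4.2929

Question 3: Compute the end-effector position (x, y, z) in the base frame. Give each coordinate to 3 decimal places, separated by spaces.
4.293 4.293 8.000

after link 1: o_1 = (0.0000, 0.0000, 3.0000)
after link 2: o_2 = (-0.7071, -0.7071, 6.0000)
after link 3: o_3 = (-0.7071, -0.7071, 8.0000)
after link 4: o_4 = (4.2929, 3.2929, 8.0000)
after link 5: o_5 = (4.2929, 4.2929, 8.0000)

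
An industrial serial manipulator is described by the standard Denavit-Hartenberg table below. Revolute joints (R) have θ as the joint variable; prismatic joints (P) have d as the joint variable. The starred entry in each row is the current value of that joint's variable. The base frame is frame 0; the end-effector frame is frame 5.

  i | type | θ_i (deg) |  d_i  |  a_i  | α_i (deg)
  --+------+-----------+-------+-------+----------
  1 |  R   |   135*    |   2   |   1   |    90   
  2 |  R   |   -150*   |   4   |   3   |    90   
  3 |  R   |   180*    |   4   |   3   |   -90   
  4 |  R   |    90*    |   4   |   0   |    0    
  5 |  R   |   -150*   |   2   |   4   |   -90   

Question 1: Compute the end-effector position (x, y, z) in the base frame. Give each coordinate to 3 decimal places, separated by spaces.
after link 1: o_1 = (-0.7071, 0.7071, 2.0000)
after link 2: o_2 = (3.9584, 1.6984, 0.5000)
after link 3: o_3 = (3.5355, 2.1213, 5.4641)
after link 4: o_4 = (0.7071, -0.7071, 5.4641)
after link 5: o_5 = (-0.7071, -2.1213, 9.4641)

-0.707 -2.121 9.464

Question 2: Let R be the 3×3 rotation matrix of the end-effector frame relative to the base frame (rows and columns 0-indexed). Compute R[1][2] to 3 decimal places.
End-effector z-axis (col 2 of R) = (-0.7071,0.7071,0.0000)
R[1][2] = 0.7071

0.707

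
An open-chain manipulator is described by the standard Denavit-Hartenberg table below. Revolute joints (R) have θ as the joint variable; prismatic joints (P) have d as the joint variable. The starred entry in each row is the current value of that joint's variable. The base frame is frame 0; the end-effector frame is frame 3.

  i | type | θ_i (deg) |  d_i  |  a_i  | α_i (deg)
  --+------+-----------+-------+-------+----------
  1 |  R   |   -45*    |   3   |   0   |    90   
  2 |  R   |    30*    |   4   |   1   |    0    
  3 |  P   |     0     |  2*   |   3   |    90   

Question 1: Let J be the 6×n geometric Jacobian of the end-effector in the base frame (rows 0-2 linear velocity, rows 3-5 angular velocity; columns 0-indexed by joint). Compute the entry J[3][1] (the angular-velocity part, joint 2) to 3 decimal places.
axis z_1 = (-0.7071,-0.7071,0.0000); lever o_n−o_1 = (-1.7932,-6.6921,2.0000)
cross product → J_v[:, 1] = (-1.4142,1.4142,3.4641)
J_ω[:, 1] = z_1
entry J[3][1] = -0.7071

-0.707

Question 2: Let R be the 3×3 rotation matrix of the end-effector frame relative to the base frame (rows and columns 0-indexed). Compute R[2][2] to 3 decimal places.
End-effector z-axis (col 2 of R) = (0.3536,-0.3536,-0.8660)
R[2][2] = -0.8660

-0.866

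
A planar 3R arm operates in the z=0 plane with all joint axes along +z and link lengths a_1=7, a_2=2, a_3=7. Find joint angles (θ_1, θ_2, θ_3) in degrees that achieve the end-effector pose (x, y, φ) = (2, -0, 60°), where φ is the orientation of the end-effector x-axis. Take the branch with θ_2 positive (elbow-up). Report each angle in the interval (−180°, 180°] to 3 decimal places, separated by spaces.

wrist centre = target − a_3·(cos φ, sin φ) = (-1.5000, -6.0622)
cos θ_2 = (39.0000−7²−2²)/(2·7·2) = -0.5000; θ_2 = 120.0000° (elbow-up)
β = atan2(-6.0622,-1.5000) = -103.8979°; ψ = atan2(1.7321,6.0000) = 16.1021°
θ_1 = β − ψ = -120.0000°
θ_3 = φ − θ_1 − θ_2 = 60.0000° (wrapped to (-180°,180°])

-120.000 120.000 60.000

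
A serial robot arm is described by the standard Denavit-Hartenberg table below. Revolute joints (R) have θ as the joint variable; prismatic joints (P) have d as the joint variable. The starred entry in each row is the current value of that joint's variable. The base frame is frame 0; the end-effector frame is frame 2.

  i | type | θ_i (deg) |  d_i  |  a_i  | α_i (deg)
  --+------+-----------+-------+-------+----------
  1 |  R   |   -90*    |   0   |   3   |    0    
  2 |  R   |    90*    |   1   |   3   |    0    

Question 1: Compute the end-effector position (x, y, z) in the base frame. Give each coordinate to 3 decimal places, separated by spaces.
3.000 -3.000 1.000

after link 1: o_1 = (0.0000, -3.0000, 0.0000)
after link 2: o_2 = (3.0000, -3.0000, 1.0000)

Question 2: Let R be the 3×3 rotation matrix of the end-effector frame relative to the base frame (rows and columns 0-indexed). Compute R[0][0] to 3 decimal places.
1.000

End-effector x-axis (col 0 of R) = (1.0000,0.0000,0.0000)
R[0][0] = 1.0000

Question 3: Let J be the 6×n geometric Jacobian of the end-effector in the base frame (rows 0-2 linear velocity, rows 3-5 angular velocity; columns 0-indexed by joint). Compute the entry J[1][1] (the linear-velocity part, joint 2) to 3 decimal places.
axis z_1 = (0.0000,0.0000,1.0000); lever o_n−o_1 = (3.0000,0.0000,1.0000)
cross product → J_v[:, 1] = (0.0000,3.0000,0.0000)
J_ω[:, 1] = z_1
entry J[1][1] = 3.0000

3.000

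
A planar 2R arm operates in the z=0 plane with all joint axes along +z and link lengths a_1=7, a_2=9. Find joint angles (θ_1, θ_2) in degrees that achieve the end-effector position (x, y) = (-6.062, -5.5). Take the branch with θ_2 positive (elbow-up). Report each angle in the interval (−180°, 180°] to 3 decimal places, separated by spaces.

cos θ_2 = (66.9978−7²−9²)/(2·7·9) = -0.5000; θ_2 = 120.0011° (elbow-up)
β = atan2(-5.5000,-6.0620) = -137.7828°; ψ = atan2(7.7941,2.4998) = 72.2172°
θ_1 = β − ψ = -210.0000°

150.000 120.001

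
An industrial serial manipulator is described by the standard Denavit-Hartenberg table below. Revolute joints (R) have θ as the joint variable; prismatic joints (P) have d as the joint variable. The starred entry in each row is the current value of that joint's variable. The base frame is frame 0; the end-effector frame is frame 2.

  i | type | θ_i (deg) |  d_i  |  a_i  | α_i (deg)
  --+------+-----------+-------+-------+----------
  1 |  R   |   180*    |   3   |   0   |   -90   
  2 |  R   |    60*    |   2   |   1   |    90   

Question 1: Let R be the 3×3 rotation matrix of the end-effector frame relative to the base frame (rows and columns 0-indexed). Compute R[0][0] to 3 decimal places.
-0.500

End-effector x-axis (col 0 of R) = (-0.5000,0.0000,-0.8660)
R[0][0] = -0.5000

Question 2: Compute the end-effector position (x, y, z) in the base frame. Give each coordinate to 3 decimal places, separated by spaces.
after link 1: o_1 = (0.0000, 0.0000, 3.0000)
after link 2: o_2 = (-0.5000, -2.0000, 2.1340)

-0.500 -2.000 2.134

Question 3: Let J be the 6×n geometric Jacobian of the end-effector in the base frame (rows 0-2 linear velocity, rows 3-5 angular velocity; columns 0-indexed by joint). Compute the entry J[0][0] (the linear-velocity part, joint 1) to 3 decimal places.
axis z_0 = ẑ; lever o_n−o_0 = (-0.5000,-2.0000,2.1340)
cross product → J_v[:, 0] = (2.0000,-0.5000,0.0000)
J_ω[:, 0] = z_0
entry J[0][0] = 2.0000

2.000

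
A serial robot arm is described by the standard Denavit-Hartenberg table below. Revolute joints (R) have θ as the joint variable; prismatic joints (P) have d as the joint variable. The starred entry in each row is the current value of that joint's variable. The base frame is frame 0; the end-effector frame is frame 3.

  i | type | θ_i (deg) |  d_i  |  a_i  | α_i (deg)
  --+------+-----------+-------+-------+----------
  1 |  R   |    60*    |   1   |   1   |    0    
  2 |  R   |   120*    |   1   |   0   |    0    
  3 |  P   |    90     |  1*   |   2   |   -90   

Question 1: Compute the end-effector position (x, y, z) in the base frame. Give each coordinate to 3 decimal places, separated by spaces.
0.500 -1.134 3.000

after link 1: o_1 = (0.5000, 0.8660, 1.0000)
after link 2: o_2 = (0.5000, 0.8660, 2.0000)
after link 3: o_3 = (0.5000, -1.1340, 3.0000)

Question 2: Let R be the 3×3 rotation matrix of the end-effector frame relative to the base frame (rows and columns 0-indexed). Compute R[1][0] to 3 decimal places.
End-effector x-axis (col 0 of R) = (-0.0000,-1.0000,0.0000)
R[1][0] = -1.0000

-1.000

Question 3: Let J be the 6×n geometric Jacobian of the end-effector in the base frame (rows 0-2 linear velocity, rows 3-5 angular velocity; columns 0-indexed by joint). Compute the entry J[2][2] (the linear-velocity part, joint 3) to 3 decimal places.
prismatic axis z_2 = (0.0000,0.0000,1.0000)
J_v[:, 2] = z_2; J_ω[:, 2] = (0,0,0)
entry J[2][2] = 1.0000

1.000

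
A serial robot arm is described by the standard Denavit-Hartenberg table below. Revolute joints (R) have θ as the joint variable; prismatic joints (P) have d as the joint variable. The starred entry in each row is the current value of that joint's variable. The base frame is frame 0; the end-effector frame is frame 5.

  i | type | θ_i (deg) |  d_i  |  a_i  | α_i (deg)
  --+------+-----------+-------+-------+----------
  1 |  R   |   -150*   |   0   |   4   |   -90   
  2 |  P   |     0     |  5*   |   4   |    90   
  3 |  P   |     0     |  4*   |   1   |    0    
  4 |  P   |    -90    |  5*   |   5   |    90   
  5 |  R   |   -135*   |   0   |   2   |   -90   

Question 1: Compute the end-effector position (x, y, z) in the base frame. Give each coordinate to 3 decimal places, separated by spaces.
-7.087 -5.725 7.586

after link 1: o_1 = (-3.4641, -2.0000, 0.0000)
after link 2: o_2 = (-4.4282, -8.3301, 0.0000)
after link 3: o_3 = (-5.2942, -8.8301, 4.0000)
after link 4: o_4 = (-7.7942, -4.5000, 9.0000)
after link 5: o_5 = (-7.0871, -5.7247, 7.5858)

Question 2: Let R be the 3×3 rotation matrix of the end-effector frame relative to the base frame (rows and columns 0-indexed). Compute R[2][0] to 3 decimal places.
End-effector x-axis (col 0 of R) = (0.3536,-0.6124,-0.7071)
R[2][0] = -0.7071

-0.707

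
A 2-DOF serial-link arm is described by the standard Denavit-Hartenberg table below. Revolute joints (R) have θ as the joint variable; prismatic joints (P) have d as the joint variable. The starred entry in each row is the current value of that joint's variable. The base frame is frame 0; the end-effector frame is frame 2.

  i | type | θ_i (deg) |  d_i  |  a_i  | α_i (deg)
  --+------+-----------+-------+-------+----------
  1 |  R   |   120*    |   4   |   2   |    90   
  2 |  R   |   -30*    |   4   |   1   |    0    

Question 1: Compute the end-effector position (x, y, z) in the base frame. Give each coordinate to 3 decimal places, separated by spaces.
2.031 4.482 3.500

after link 1: o_1 = (-1.0000, 1.7321, 4.0000)
after link 2: o_2 = (2.0311, 4.4821, 3.5000)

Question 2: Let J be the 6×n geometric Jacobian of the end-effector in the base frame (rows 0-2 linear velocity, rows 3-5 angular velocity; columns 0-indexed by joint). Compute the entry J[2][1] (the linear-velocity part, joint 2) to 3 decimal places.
axis z_1 = (0.8660,0.5000,0.0000); lever o_n−o_1 = (3.0311,2.7500,-0.5000)
cross product → J_v[:, 1] = (-0.2500,0.4330,0.8660)
J_ω[:, 1] = z_1
entry J[2][1] = 0.8660

0.866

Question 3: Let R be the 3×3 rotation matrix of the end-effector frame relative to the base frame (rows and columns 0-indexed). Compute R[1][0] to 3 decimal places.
0.750

End-effector x-axis (col 0 of R) = (-0.4330,0.7500,-0.5000)
R[1][0] = 0.7500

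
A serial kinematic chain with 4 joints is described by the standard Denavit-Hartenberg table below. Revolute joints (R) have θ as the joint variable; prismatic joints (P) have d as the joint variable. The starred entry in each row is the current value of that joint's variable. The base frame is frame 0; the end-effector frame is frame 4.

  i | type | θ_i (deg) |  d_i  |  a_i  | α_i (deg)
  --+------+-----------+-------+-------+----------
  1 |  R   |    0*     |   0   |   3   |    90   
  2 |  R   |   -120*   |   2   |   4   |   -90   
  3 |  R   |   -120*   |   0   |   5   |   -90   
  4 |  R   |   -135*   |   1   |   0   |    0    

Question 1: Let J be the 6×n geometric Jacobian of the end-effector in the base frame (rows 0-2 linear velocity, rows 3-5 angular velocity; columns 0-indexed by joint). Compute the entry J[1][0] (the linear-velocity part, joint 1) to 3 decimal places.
1.817

axis z_0 = ẑ; lever o_n−o_0 = (1.8170,-6.8301,-2.0490)
cross product → J_v[:, 0] = (6.8301,1.8170,-0.0000)
J_ω[:, 0] = z_0
entry J[1][0] = 1.8170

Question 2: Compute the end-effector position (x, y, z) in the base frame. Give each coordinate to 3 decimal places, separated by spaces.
after link 1: o_1 = (3.0000, 0.0000, 0.0000)
after link 2: o_2 = (1.0000, -2.0000, -3.4641)
after link 3: o_3 = (2.2500, -6.3301, -1.2990)
after link 4: o_4 = (1.8170, -6.8301, -2.0490)

1.817 -6.830 -2.049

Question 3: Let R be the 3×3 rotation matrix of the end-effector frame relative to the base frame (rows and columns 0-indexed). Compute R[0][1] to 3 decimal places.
0.789

End-effector y-axis (col 1 of R) = (0.7891,-0.6124,-0.0474)
R[0][1] = 0.7891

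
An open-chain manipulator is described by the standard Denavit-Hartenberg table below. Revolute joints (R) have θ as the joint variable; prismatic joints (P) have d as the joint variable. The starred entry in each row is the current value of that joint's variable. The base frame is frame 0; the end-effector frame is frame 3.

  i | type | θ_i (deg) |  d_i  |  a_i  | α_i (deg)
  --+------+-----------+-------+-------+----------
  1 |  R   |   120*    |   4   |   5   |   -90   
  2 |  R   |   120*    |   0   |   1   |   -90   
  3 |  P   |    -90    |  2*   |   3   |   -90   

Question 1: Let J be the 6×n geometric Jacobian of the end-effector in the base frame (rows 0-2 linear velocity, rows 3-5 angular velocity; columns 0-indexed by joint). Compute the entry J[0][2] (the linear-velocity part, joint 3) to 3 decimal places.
prismatic axis z_2 = (0.4330,-0.7500,0.5000)
J_v[:, 2] = z_2; J_ω[:, 2] = (0,0,0)
entry J[0][2] = 0.4330

0.433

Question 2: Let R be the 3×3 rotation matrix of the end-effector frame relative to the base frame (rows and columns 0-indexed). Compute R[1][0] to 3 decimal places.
-0.500

End-effector x-axis (col 0 of R) = (-0.8660,-0.5000,-0.0000)
R[1][0] = -0.5000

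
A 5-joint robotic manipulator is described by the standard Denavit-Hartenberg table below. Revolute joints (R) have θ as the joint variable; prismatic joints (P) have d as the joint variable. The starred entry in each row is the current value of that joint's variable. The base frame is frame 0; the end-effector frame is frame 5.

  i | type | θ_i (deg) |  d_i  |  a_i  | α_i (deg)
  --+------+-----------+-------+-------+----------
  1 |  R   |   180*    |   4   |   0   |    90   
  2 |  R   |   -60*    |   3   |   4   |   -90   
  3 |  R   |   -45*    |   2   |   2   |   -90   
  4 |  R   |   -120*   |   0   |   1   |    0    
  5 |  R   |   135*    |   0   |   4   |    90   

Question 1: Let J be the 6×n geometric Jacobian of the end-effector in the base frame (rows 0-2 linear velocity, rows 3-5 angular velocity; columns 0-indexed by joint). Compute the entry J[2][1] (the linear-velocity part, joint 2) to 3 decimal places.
axis z_1 = (0.0000,1.0000,0.0000); lever o_n−o_1 = (-5.4818,6.7927,-5.8333)
cross product → J_v[:, 1] = (-5.8333,0.0000,5.4818)
J_ω[:, 1] = z_1
entry J[2][1] = 5.4818

5.482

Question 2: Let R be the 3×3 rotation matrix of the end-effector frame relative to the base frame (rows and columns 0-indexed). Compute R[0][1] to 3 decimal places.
-0.354

End-effector y-axis (col 1 of R) = (-0.3536,-0.7071,-0.6124)
R[0][1] = -0.3536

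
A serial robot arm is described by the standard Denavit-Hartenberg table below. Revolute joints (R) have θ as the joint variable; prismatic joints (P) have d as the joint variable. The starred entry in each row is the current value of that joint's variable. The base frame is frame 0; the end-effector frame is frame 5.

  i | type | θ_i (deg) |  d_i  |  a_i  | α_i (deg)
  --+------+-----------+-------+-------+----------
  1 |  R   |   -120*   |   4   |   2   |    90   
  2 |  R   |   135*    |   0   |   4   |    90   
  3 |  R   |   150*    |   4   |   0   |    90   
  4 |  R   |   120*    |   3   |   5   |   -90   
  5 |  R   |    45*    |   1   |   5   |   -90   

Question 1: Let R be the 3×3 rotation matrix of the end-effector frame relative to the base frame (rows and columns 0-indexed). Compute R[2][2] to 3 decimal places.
End-effector z-axis (col 2 of R) = (0.3605,-0.2468,-0.8995)
R[2][2] = -0.8995

-0.900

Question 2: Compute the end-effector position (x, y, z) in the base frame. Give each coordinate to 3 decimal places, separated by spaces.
0.665 -4.909 17.485

after link 1: o_1 = (-1.0000, -1.7321, 4.0000)
after link 2: o_2 = (0.4142, 0.7174, 6.8284)
after link 3: o_3 = (-1.0000, -1.7321, 9.6569)
after link 4: o_4 = (-2.4026, -1.4653, 15.3103)
after link 5: o_5 = (0.6652, -4.9092, 17.4847)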